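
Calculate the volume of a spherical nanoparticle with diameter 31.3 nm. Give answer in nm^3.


Radius r = 31.3/2 = 15.65 nm
Volume V = (4/3) * pi * r^3
V = (4/3) * pi * (15.65)^3
V = 16055.79 nm^3

16055.79


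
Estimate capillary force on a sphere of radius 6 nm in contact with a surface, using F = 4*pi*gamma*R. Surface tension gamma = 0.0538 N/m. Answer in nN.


Convert radius: R = 6 nm = 6e-09 m
F = 4 * pi * gamma * R
F = 4 * pi * 0.0538 * 6e-09
F = 4.05642e-09 N = 4.0564 nN

4.0564


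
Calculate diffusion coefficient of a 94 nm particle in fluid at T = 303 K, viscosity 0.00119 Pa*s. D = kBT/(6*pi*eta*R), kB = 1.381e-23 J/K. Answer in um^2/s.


Radius R = 94/2 = 47 nm = 4.7e-08 m
D = kB*T / (6*pi*eta*R)
D = 1.381e-23 * 303 / (6 * pi * 0.00119 * 4.7e-08)
D = 3.96908e-12 m^2/s = 3.969 um^2/s

3.969


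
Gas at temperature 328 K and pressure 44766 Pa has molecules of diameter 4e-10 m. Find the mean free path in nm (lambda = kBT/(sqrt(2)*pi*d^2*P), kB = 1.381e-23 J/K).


Mean free path: lambda = kB*T / (sqrt(2) * pi * d^2 * P)
lambda = 1.381e-23 * 328 / (sqrt(2) * pi * (4e-10)^2 * 44766)
lambda = 1.42342e-07 m
lambda = 142.34 nm

142.34


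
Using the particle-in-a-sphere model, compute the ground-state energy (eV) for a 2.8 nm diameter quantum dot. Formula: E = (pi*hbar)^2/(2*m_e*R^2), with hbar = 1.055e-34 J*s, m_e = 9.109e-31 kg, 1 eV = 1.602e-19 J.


Radius R = 2.8/2 = 1.4 nm = 1.4e-09 m
E = (pi * 1.055e-34)^2 / (2 * 9.109e-31 * (1.4e-09)^2)
E(J) = 3.07644e-20
E = E(J) / 1.602e-19 = 0.192 eV

0.192


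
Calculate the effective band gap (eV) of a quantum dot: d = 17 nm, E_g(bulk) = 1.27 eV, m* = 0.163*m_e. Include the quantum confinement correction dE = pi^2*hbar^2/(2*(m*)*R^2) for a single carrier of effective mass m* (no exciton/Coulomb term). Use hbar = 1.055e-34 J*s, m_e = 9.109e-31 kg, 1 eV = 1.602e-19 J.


Radius R = 17/2 nm = 8.5e-09 m
Confinement energy dE = pi^2 * hbar^2 / (2 * m_eff * m_e * R^2)
dE = pi^2 * (1.055e-34)^2 / (2 * 0.163 * 9.109e-31 * (8.5e-09)^2) J, divided by 1.602e-19 J/eV
dE = 0.032 eV
Total band gap = E_g(bulk) + dE = 1.27 + 0.032 = 1.302 eV

1.302


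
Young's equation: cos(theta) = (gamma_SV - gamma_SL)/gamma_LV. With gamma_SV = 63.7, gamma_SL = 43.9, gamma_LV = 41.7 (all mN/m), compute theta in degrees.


cos(theta) = (gamma_SV - gamma_SL) / gamma_LV
cos(theta) = (63.7 - 43.9) / 41.7
cos(theta) = 0.47482
theta = arccos(0.47482) = 61.65 degrees

61.65


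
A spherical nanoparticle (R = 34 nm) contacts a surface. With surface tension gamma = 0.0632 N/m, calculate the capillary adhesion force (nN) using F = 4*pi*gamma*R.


Convert radius: R = 34 nm = 3.4e-08 m
F = 4 * pi * gamma * R
F = 4 * pi * 0.0632 * 3.4e-08
F = 2.70026e-08 N = 27.0026 nN

27.0026


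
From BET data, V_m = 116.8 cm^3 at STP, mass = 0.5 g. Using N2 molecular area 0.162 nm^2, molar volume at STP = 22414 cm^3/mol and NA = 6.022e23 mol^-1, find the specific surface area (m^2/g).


Number of moles in monolayer = V_m / 22414 = 116.8 / 22414 = 0.00521103
Number of molecules = moles * NA = 0.00521103 * 6.022e23
SA = molecules * sigma / mass
SA = (116.8 / 22414) * 6.022e23 * 0.162e-18 / 0.5
SA = 1016.7 m^2/g

1016.7


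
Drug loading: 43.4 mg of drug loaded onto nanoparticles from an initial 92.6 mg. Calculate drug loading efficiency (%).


Drug loading efficiency = (drug loaded / drug initial) * 100
DLE = 43.4 / 92.6 * 100
DLE = 0.4687 * 100
DLE = 46.87%

46.87


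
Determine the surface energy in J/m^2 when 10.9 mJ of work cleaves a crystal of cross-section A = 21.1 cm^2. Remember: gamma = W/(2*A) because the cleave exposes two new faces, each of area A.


Convert: A = 21.1 cm^2 = 0.00211 m^2, W = 10.9 mJ = 0.0109 J
Cleaving exposes two faces of area A, so total new surface = 2*A and gamma = W / (2*A)
gamma = 0.0109 / (2 * 0.00211)
gamma = 2.583 J/m^2

2.583


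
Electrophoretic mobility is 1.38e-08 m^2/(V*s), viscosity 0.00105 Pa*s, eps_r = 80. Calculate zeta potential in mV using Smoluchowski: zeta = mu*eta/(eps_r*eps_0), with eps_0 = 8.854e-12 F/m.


Smoluchowski equation: zeta = mu * eta / (eps_r * eps_0)
zeta = 1.38e-08 * 0.00105 / (80 * 8.854e-12)
zeta = 0.020457 V = 20.46 mV

20.46


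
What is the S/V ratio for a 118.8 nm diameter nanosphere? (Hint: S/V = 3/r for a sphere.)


Radius r = 118.8/2 = 59.4 nm
S/V = 3 / r = 3 / 59.4
S/V = 0.0505 nm^-1

0.0505


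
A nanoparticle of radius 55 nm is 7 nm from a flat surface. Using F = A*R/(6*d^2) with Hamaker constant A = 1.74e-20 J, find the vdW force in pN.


Convert to SI: R = 55 nm = 5.5e-08 m, d = 7 nm = 7e-09 m
F = A * R / (6 * d^2)
F = 1.74e-20 * 5.5e-08 / (6 * (7e-09)^2)
F = 3.2551e-12 N = 3.255 pN

3.255


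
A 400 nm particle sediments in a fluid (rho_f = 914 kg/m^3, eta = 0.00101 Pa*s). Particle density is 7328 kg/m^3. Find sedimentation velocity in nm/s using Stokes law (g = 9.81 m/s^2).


Radius R = 400/2 nm = 2e-07 m
Density difference = 7328 - 914 = 6414 kg/m^3
v = 2 * R^2 * (rho_p - rho_f) * g / (9 * eta)
v = 2 * (2e-07)^2 * 6414 * 9.81 / (9 * 0.00101)
v = 5.53763e-07 m/s = 553.7632 nm/s

553.7632


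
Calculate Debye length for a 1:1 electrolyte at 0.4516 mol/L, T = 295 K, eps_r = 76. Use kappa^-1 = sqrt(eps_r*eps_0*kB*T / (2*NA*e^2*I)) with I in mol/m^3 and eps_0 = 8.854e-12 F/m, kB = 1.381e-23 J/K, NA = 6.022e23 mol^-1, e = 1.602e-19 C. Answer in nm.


Ionic strength I = 0.4516 * 1^2 * 1000 = 451.6 mol/m^3
kappa^-1 = sqrt(76 * 8.854e-12 * 1.381e-23 * 295 / (2 * 6.022e23 * (1.602e-19)^2 * 451.6))
kappa^-1 = 0.443 nm

0.443


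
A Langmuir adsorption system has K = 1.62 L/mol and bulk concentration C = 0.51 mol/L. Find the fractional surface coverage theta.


Langmuir isotherm: theta = K*C / (1 + K*C)
K*C = 1.62 * 0.51 = 0.8262
theta = 0.8262 / (1 + 0.8262) = 0.8262 / 1.8262
theta = 0.4524

0.4524


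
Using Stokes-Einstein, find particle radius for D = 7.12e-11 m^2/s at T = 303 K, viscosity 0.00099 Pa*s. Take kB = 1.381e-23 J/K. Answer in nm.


Stokes-Einstein: R = kB*T / (6*pi*eta*D)
R = 1.381e-23 * 303 / (6 * pi * 0.00099 * 7.12e-11)
R = 3.14934e-09 m = 3.15 nm

3.15


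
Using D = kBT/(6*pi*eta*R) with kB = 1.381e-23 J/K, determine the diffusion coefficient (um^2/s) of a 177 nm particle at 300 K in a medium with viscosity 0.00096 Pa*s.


Radius R = 177/2 = 88.5 nm = 8.85e-08 m
D = kB*T / (6*pi*eta*R)
D = 1.381e-23 * 300 / (6 * pi * 0.00096 * 8.85e-08)
D = 2.58702e-12 m^2/s = 2.587 um^2/s

2.587


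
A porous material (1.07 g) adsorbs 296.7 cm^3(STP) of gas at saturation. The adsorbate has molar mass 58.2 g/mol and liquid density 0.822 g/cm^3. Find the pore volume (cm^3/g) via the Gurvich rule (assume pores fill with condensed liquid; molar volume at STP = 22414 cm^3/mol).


Moles adsorbed n = V_ads / 22414 = 296.7 / 22414 = 1.323726e-02 mol
Liquid volume V_liq = n * M / rho_liq = 1.323726e-02 * 58.2 / 0.822 = 0.93724 cm^3
Specific pore volume V_pore = V_liq / m_sample = 0.93724 / 1.07
V_pore = 0.8759 cm^3/g

0.8759


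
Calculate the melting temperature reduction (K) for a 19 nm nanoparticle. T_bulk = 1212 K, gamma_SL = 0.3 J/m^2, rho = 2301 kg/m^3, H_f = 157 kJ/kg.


Radius R = 19/2 = 9.5 nm = 9.5e-09 m
Convert H_f = 157 kJ/kg = 157000 J/kg
dT = 2 * gamma_SL * T_bulk / (rho * H_f * R)
dT = 2 * 0.3 * 1212 / (2301 * 157000 * 9.5e-09)
dT = 211.9 K

211.9


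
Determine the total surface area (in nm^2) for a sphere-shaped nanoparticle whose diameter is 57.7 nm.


Radius r = 57.7/2 = 28.85 nm
Surface area SA = 4 * pi * r^2
SA = 4 * pi * (28.85)^2
SA = 10459.27 nm^2

10459.27


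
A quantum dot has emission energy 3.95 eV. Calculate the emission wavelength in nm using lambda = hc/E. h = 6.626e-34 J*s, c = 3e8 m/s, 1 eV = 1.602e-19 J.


Convert energy: E = 3.95 eV = 3.95 * 1.602e-19 = 6.3279e-19 J
lambda = h*c / E = 6.626e-34 * 3e8 / 6.3279e-19
lambda = 3.14133e-07 m = 314.1 nm

314.1


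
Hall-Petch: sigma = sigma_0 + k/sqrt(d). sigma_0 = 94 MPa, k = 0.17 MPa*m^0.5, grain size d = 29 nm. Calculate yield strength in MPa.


d = 29 nm = 2.9e-08 m
sqrt(d) = 0.0001702939
Hall-Petch contribution = k / sqrt(d) = 0.17 / 0.0001702939 = 998.3 MPa
sigma = sigma_0 + k/sqrt(d) = 94 + 998.3 = 1092.3 MPa

1092.3


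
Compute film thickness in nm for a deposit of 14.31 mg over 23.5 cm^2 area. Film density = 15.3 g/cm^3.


Convert: m = 14.31 mg = 1.4310e-05 kg, A = 23.5 cm^2 = 2.3500e-03 m^2, rho = 15.3 g/cm^3 = 15300 kg/m^3
t = m / (A * rho)
t = 1.4310e-05 / (2.3500e-03 * 15300)
t = 3.9800e-07 m = 398.0 nm

398.0


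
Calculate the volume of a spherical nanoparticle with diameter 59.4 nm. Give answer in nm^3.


Radius r = 59.4/2 = 29.7 nm
Volume V = (4/3) * pi * r^3
V = (4/3) * pi * (29.7)^3
V = 109738.23 nm^3

109738.23


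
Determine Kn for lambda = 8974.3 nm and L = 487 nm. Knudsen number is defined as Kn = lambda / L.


Knudsen number Kn = lambda / L
Kn = 8974.3 / 487
Kn = 18.4277

18.4277


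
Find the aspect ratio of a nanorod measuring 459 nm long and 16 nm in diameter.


Aspect ratio AR = length / diameter
AR = 459 / 16
AR = 28.69

28.69


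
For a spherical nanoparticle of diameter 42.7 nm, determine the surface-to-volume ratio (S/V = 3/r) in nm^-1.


Radius r = 42.7/2 = 21.35 nm
S/V = 3 / r = 3 / 21.35
S/V = 0.1405 nm^-1

0.1405


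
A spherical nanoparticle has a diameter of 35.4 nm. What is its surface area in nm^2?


Radius r = 35.4/2 = 17.7 nm
Surface area SA = 4 * pi * r^2
SA = 4 * pi * (17.7)^2
SA = 3936.92 nm^2

3936.92


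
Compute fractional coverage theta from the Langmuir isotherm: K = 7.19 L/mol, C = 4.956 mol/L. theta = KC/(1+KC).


Langmuir isotherm: theta = K*C / (1 + K*C)
K*C = 7.19 * 4.956 = 35.63364
theta = 35.63364 / (1 + 35.63364) = 35.63364 / 36.63364
theta = 0.9727

0.9727


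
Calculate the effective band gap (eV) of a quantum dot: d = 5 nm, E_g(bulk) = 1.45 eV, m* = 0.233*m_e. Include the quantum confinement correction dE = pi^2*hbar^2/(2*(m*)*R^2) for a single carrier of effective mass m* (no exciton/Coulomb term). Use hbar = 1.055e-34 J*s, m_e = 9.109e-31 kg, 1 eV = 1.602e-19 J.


Radius R = 5/2 nm = 2.5e-09 m
Confinement energy dE = pi^2 * hbar^2 / (2 * m_eff * m_e * R^2)
dE = pi^2 * (1.055e-34)^2 / (2 * 0.233 * 9.109e-31 * (2.5e-09)^2) J, divided by 1.602e-19 J/eV
dE = 0.2585 eV
Total band gap = E_g(bulk) + dE = 1.45 + 0.2585 = 1.7085 eV

1.7085


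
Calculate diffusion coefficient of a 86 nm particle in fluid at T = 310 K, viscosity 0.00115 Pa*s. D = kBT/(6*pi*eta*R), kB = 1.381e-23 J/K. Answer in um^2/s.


Radius R = 86/2 = 43 nm = 4.3e-08 m
D = kB*T / (6*pi*eta*R)
D = 1.381e-23 * 310 / (6 * pi * 0.00115 * 4.3e-08)
D = 4.59291e-12 m^2/s = 4.593 um^2/s

4.593


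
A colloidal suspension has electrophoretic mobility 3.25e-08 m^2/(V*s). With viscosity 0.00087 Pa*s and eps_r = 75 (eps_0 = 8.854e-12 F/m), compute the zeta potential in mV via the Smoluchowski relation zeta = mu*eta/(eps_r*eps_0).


Smoluchowski equation: zeta = mu * eta / (eps_r * eps_0)
zeta = 3.25e-08 * 0.00087 / (75 * 8.854e-12)
zeta = 0.04258 V = 42.58 mV

42.58


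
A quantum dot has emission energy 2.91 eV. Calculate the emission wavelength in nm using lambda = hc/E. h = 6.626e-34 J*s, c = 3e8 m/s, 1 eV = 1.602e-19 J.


Convert energy: E = 2.91 eV = 2.91 * 1.602e-19 = 4.66182e-19 J
lambda = h*c / E = 6.626e-34 * 3e8 / 4.66182e-19
lambda = 4.264e-07 m = 426.4 nm

426.4


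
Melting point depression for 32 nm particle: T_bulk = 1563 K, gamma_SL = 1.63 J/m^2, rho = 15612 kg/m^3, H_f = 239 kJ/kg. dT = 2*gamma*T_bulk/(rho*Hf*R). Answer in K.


Radius R = 32/2 = 16 nm = 1.6e-08 m
Convert H_f = 239 kJ/kg = 239000 J/kg
dT = 2 * gamma_SL * T_bulk / (rho * H_f * R)
dT = 2 * 1.63 * 1563 / (15612 * 239000 * 1.6e-08)
dT = 85.3 K

85.3


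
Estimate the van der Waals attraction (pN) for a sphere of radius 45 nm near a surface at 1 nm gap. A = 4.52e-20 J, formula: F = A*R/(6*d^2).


Convert to SI: R = 45 nm = 4.5e-08 m, d = 1 nm = 1e-09 m
F = A * R / (6 * d^2)
F = 4.52e-20 * 4.5e-08 / (6 * (1e-09)^2)
F = 3.39e-10 N = 339.0 pN

339.0


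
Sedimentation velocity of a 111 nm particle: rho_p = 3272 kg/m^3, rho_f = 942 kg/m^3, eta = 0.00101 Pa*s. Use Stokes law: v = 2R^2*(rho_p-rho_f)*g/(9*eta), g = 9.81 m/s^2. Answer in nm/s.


Radius R = 111/2 nm = 5.55e-08 m
Density difference = 3272 - 942 = 2330 kg/m^3
v = 2 * R^2 * (rho_p - rho_f) * g / (9 * eta)
v = 2 * (5.55e-08)^2 * 2330 * 9.81 / (9 * 0.00101)
v = 1.54909e-08 m/s = 15.4909 nm/s

15.4909


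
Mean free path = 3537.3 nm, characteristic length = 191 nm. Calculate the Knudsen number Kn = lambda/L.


Knudsen number Kn = lambda / L
Kn = 3537.3 / 191
Kn = 18.5199

18.5199


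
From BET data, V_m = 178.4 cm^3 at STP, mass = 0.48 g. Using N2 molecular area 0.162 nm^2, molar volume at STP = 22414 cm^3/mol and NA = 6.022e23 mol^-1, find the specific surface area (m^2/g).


Number of moles in monolayer = V_m / 22414 = 178.4 / 22414 = 0.00795931
Number of molecules = moles * NA = 0.00795931 * 6.022e23
SA = molecules * sigma / mass
SA = (178.4 / 22414) * 6.022e23 * 0.162e-18 / 0.48
SA = 1617.7 m^2/g

1617.7


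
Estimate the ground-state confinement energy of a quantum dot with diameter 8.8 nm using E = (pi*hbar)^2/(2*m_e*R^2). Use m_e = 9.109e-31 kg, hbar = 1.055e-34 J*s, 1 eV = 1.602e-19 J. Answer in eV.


Radius R = 8.8/2 = 4.4 nm = 4.4e-09 m
E = (pi * 1.055e-34)^2 / (2 * 9.109e-31 * (4.4e-09)^2)
E(J) = 3.11457e-21
E = E(J) / 1.602e-19 = 0.0194 eV

0.0194


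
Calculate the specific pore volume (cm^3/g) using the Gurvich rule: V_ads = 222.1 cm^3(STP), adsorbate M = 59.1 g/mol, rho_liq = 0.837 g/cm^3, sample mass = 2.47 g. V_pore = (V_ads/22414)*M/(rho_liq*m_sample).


Moles adsorbed n = V_ads / 22414 = 222.1 / 22414 = 9.908985e-03 mol
Liquid volume V_liq = n * M / rho_liq = 9.908985e-03 * 59.1 / 0.837 = 0.69967 cm^3
Specific pore volume V_pore = V_liq / m_sample = 0.69967 / 2.47
V_pore = 0.2833 cm^3/g

0.2833


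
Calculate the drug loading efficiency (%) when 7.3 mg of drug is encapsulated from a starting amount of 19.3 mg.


Drug loading efficiency = (drug loaded / drug initial) * 100
DLE = 7.3 / 19.3 * 100
DLE = 0.3782 * 100
DLE = 37.82%

37.82


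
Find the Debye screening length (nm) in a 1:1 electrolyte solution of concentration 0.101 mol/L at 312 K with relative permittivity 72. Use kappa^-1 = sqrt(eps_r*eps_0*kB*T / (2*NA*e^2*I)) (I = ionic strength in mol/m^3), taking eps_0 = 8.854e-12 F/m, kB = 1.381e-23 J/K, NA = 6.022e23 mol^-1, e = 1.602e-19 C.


Ionic strength I = 0.101 * 1^2 * 1000 = 101 mol/m^3
kappa^-1 = sqrt(72 * 8.854e-12 * 1.381e-23 * 312 / (2 * 6.022e23 * (1.602e-19)^2 * 101))
kappa^-1 = 0.938 nm

0.938


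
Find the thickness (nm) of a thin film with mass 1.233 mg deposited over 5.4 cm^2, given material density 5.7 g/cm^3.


Convert: m = 1.233 mg = 1.2330e-06 kg, A = 5.4 cm^2 = 5.4000e-04 m^2, rho = 5.7 g/cm^3 = 5700 kg/m^3
t = m / (A * rho)
t = 1.2330e-06 / (5.4000e-04 * 5700)
t = 4.0058e-07 m = 400.6 nm

400.6


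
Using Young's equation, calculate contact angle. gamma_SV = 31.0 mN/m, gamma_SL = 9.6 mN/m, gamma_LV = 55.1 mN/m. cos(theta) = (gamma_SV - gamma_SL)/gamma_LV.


cos(theta) = (gamma_SV - gamma_SL) / gamma_LV
cos(theta) = (31.0 - 9.6) / 55.1
cos(theta) = 0.388385
theta = arccos(0.388385) = 67.15 degrees

67.15


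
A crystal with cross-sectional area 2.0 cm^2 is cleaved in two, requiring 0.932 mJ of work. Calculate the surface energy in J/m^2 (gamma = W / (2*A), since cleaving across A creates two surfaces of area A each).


Convert: A = 2.0 cm^2 = 0.0002 m^2, W = 0.932 mJ = 0.000932 J
Cleaving exposes two faces of area A, so total new surface = 2*A and gamma = W / (2*A)
gamma = 0.000932 / (2 * 0.0002)
gamma = 2.33 J/m^2

2.33


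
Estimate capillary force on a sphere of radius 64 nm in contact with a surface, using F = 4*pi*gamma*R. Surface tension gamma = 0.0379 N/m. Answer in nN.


Convert radius: R = 64 nm = 6.4e-08 m
F = 4 * pi * gamma * R
F = 4 * pi * 0.0379 * 6.4e-08
F = 3.0481e-08 N = 30.481 nN

30.481


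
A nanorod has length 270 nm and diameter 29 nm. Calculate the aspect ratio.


Aspect ratio AR = length / diameter
AR = 270 / 29
AR = 9.31

9.31


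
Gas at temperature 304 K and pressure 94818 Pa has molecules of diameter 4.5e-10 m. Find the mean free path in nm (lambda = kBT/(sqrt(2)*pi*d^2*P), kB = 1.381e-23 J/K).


Mean free path: lambda = kB*T / (sqrt(2) * pi * d^2 * P)
lambda = 1.381e-23 * 304 / (sqrt(2) * pi * (4.5e-10)^2 * 94818)
lambda = 4.92138e-08 m
lambda = 49.21 nm

49.21


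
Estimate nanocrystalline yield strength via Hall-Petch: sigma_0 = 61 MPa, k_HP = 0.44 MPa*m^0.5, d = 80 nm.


d = 80 nm = 8e-08 m
sqrt(d) = 0.0002828427
Hall-Petch contribution = k / sqrt(d) = 0.44 / 0.0002828427 = 1555.6 MPa
sigma = sigma_0 + k/sqrt(d) = 61 + 1555.6 = 1616.6 MPa

1616.6


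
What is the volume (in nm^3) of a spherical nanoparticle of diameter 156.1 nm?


Radius r = 156.1/2 = 78.05 nm
Volume V = (4/3) * pi * r^3
V = (4/3) * pi * (78.05)^3
V = 1991623.91 nm^3

1991623.91


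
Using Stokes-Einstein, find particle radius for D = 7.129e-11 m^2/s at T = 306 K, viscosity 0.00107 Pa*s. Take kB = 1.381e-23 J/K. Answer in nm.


Stokes-Einstein: R = kB*T / (6*pi*eta*D)
R = 1.381e-23 * 306 / (6 * pi * 0.00107 * 7.129e-11)
R = 2.93901e-09 m = 2.94 nm

2.94


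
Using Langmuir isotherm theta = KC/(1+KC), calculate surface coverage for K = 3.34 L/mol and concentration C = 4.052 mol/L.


Langmuir isotherm: theta = K*C / (1 + K*C)
K*C = 3.34 * 4.052 = 13.53368
theta = 13.53368 / (1 + 13.53368) = 13.53368 / 14.53368
theta = 0.9312

0.9312


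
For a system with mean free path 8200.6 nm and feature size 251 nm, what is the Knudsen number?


Knudsen number Kn = lambda / L
Kn = 8200.6 / 251
Kn = 32.6717

32.6717


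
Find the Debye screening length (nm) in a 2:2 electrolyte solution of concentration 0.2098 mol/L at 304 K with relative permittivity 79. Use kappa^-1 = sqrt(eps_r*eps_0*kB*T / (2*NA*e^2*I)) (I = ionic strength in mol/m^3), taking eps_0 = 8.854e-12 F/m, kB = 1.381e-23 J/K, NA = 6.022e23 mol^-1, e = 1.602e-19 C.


Ionic strength I = 0.2098 * 2^2 * 1000 = 839.2 mol/m^3
kappa^-1 = sqrt(79 * 8.854e-12 * 1.381e-23 * 304 / (2 * 6.022e23 * (1.602e-19)^2 * 839.2))
kappa^-1 = 0.336 nm

0.336


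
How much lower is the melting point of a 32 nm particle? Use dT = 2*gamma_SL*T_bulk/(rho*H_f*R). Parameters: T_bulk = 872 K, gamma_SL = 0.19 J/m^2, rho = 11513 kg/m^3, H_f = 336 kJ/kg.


Radius R = 32/2 = 16 nm = 1.6e-08 m
Convert H_f = 336 kJ/kg = 336000 J/kg
dT = 2 * gamma_SL * T_bulk / (rho * H_f * R)
dT = 2 * 0.19 * 872 / (11513 * 336000 * 1.6e-08)
dT = 5.4 K

5.4


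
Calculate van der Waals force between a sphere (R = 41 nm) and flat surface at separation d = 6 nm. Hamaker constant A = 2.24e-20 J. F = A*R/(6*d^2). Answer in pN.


Convert to SI: R = 41 nm = 4.1e-08 m, d = 6 nm = 6e-09 m
F = A * R / (6 * d^2)
F = 2.24e-20 * 4.1e-08 / (6 * (6e-09)^2)
F = 4.25185e-12 N = 4.252 pN

4.252


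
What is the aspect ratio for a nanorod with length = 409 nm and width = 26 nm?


Aspect ratio AR = length / diameter
AR = 409 / 26
AR = 15.73

15.73


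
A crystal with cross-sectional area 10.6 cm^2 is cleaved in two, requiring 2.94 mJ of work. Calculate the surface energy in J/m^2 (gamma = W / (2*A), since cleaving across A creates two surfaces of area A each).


Convert: A = 10.6 cm^2 = 0.00106 m^2, W = 2.94 mJ = 0.00294 J
Cleaving exposes two faces of area A, so total new surface = 2*A and gamma = W / (2*A)
gamma = 0.00294 / (2 * 0.00106)
gamma = 1.387 J/m^2

1.387


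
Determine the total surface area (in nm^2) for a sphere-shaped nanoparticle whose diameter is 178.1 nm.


Radius r = 178.1/2 = 89.05 nm
Surface area SA = 4 * pi * r^2
SA = 4 * pi * (89.05)^2
SA = 99650.09 nm^2

99650.09


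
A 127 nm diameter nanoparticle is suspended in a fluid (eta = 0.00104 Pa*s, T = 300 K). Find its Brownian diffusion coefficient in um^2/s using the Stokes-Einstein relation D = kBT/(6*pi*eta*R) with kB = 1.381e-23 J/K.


Radius R = 127/2 = 63.5 nm = 6.35e-08 m
D = kB*T / (6*pi*eta*R)
D = 1.381e-23 * 300 / (6 * pi * 0.00104 * 6.35e-08)
D = 3.32818e-12 m^2/s = 3.328 um^2/s

3.328


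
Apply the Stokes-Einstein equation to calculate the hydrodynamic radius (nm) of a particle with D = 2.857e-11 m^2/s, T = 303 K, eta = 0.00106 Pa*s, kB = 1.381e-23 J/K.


Stokes-Einstein: R = kB*T / (6*pi*eta*D)
R = 1.381e-23 * 303 / (6 * pi * 0.00106 * 2.857e-11)
R = 7.33025e-09 m = 7.33 nm

7.33


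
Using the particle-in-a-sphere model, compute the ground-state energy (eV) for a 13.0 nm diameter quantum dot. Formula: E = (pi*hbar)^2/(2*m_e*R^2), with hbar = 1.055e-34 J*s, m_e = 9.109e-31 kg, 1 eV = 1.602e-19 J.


Radius R = 13.0/2 = 6.5 nm = 6.5e-09 m
E = (pi * 1.055e-34)^2 / (2 * 9.109e-31 * (6.5e-09)^2)
E(J) = 1.42718e-21
E = E(J) / 1.602e-19 = 0.0089 eV

0.0089


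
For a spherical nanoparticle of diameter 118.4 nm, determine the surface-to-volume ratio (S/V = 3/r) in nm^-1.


Radius r = 118.4/2 = 59.2 nm
S/V = 3 / r = 3 / 59.2
S/V = 0.0507 nm^-1

0.0507


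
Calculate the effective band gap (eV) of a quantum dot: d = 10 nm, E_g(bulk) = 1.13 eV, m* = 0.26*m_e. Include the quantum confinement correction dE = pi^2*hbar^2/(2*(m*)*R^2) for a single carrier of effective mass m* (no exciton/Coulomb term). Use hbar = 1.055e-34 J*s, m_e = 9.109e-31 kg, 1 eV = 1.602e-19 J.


Radius R = 10/2 nm = 5e-09 m
Confinement energy dE = pi^2 * hbar^2 / (2 * m_eff * m_e * R^2)
dE = pi^2 * (1.055e-34)^2 / (2 * 0.26 * 9.109e-31 * (5e-09)^2) J, divided by 1.602e-19 J/eV
dE = 0.0579 eV
Total band gap = E_g(bulk) + dE = 1.13 + 0.0579 = 1.1879 eV

1.1879


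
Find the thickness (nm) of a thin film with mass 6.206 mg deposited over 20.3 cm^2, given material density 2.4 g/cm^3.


Convert: m = 6.206 mg = 6.2060e-06 kg, A = 20.3 cm^2 = 2.0300e-03 m^2, rho = 2.4 g/cm^3 = 2400 kg/m^3
t = m / (A * rho)
t = 6.2060e-06 / (2.0300e-03 * 2400)
t = 1.2738e-06 m = 1273.8 nm

1273.8


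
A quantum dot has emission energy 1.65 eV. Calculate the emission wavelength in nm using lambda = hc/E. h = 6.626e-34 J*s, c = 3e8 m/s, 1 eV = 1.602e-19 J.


Convert energy: E = 1.65 eV = 1.65 * 1.602e-19 = 2.6433e-19 J
lambda = h*c / E = 6.626e-34 * 3e8 / 2.6433e-19
lambda = 7.52015e-07 m = 752.0 nm

752.0


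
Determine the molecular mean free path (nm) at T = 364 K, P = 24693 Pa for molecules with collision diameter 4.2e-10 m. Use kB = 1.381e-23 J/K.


Mean free path: lambda = kB*T / (sqrt(2) * pi * d^2 * P)
lambda = 1.381e-23 * 364 / (sqrt(2) * pi * (4.2e-10)^2 * 24693)
lambda = 2.59751e-07 m
lambda = 259.75 nm

259.75


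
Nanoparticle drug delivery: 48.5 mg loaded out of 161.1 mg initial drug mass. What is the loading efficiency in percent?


Drug loading efficiency = (drug loaded / drug initial) * 100
DLE = 48.5 / 161.1 * 100
DLE = 0.3011 * 100
DLE = 30.11%

30.11


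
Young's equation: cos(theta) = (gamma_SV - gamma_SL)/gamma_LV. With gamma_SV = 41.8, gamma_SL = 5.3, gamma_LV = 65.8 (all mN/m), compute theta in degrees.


cos(theta) = (gamma_SV - gamma_SL) / gamma_LV
cos(theta) = (41.8 - 5.3) / 65.8
cos(theta) = 0.554711
theta = arccos(0.554711) = 56.31 degrees

56.31


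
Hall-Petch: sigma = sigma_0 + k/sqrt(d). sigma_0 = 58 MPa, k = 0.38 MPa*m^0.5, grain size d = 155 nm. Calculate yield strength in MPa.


d = 155 nm = 1.55e-07 m
sqrt(d) = 0.0003937004
Hall-Petch contribution = k / sqrt(d) = 0.38 / 0.0003937004 = 965.2 MPa
sigma = sigma_0 + k/sqrt(d) = 58 + 965.2 = 1023.2 MPa

1023.2


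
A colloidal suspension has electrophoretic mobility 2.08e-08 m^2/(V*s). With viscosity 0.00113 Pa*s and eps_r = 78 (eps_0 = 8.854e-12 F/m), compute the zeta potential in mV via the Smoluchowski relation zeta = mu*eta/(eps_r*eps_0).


Smoluchowski equation: zeta = mu * eta / (eps_r * eps_0)
zeta = 2.08e-08 * 0.00113 / (78 * 8.854e-12)
zeta = 0.034034 V = 34.03 mV

34.03


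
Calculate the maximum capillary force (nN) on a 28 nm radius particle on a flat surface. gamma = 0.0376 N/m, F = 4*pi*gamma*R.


Convert radius: R = 28 nm = 2.8e-08 m
F = 4 * pi * gamma * R
F = 4 * pi * 0.0376 * 2.8e-08
F = 1.32299e-08 N = 13.2299 nN

13.2299


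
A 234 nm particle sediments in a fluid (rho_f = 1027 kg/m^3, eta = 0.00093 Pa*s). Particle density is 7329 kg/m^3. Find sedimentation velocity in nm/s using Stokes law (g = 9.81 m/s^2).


Radius R = 234/2 nm = 1.17e-07 m
Density difference = 7329 - 1027 = 6302 kg/m^3
v = 2 * R^2 * (rho_p - rho_f) * g / (9 * eta)
v = 2 * (1.17e-07)^2 * 6302 * 9.81 / (9 * 0.00093)
v = 2.0222e-07 m/s = 202.2198 nm/s

202.2198


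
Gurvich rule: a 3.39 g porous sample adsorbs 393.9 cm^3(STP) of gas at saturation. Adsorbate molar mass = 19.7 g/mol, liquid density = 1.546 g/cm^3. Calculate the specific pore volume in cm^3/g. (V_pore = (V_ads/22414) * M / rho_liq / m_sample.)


Moles adsorbed n = V_ads / 22414 = 393.9 / 22414 = 1.757384e-02 mol
Liquid volume V_liq = n * M / rho_liq = 1.757384e-02 * 19.7 / 1.546 = 0.22394 cm^3
Specific pore volume V_pore = V_liq / m_sample = 0.22394 / 3.39
V_pore = 0.0661 cm^3/g

0.0661


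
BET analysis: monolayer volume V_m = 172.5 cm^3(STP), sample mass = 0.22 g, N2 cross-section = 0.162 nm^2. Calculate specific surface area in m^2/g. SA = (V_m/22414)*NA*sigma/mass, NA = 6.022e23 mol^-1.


Number of moles in monolayer = V_m / 22414 = 172.5 / 22414 = 0.00769608
Number of molecules = moles * NA = 0.00769608 * 6.022e23
SA = molecules * sigma / mass
SA = (172.5 / 22414) * 6.022e23 * 0.162e-18 / 0.22
SA = 3412.7 m^2/g

3412.7


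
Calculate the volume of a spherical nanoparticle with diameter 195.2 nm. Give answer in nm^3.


Radius r = 195.2/2 = 97.6 nm
Volume V = (4/3) * pi * r^3
V = (4/3) * pi * (97.6)^3
V = 3894377.63 nm^3

3894377.63


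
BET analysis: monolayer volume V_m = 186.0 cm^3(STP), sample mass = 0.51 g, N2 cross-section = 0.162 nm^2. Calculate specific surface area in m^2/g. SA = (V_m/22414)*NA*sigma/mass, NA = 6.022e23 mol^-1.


Number of moles in monolayer = V_m / 22414 = 186.0 / 22414 = 0.00829838
Number of molecules = moles * NA = 0.00829838 * 6.022e23
SA = molecules * sigma / mass
SA = (186.0 / 22414) * 6.022e23 * 0.162e-18 / 0.51
SA = 1587.4 m^2/g

1587.4


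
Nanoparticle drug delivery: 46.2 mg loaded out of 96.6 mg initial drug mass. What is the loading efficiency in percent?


Drug loading efficiency = (drug loaded / drug initial) * 100
DLE = 46.2 / 96.6 * 100
DLE = 0.4783 * 100
DLE = 47.83%

47.83


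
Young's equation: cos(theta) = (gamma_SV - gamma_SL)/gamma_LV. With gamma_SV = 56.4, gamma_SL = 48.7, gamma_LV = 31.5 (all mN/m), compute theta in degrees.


cos(theta) = (gamma_SV - gamma_SL) / gamma_LV
cos(theta) = (56.4 - 48.7) / 31.5
cos(theta) = 0.244444
theta = arccos(0.244444) = 75.85 degrees

75.85


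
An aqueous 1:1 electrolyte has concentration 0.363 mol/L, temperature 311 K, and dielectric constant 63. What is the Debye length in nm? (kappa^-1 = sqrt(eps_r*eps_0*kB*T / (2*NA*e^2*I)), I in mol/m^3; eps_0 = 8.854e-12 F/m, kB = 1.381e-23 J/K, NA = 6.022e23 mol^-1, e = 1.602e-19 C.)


Ionic strength I = 0.363 * 1^2 * 1000 = 363 mol/m^3
kappa^-1 = sqrt(63 * 8.854e-12 * 1.381e-23 * 311 / (2 * 6.022e23 * (1.602e-19)^2 * 363))
kappa^-1 = 0.462 nm

0.462


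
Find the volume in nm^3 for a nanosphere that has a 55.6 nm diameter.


Radius r = 55.6/2 = 27.8 nm
Volume V = (4/3) * pi * r^3
V = (4/3) * pi * (27.8)^3
V = 89995.96 nm^3

89995.96


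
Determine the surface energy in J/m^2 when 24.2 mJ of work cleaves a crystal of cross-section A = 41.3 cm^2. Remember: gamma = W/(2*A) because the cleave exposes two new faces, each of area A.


Convert: A = 41.3 cm^2 = 0.00413 m^2, W = 24.2 mJ = 0.0242 J
Cleaving exposes two faces of area A, so total new surface = 2*A and gamma = W / (2*A)
gamma = 0.0242 / (2 * 0.00413)
gamma = 2.93 J/m^2

2.93


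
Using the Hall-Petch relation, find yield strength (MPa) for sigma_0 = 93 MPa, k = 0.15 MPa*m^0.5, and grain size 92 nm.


d = 92 nm = 9.2e-08 m
sqrt(d) = 0.000303315
Hall-Petch contribution = k / sqrt(d) = 0.15 / 0.000303315 = 494.5 MPa
sigma = sigma_0 + k/sqrt(d) = 93 + 494.5 = 587.5 MPa

587.5


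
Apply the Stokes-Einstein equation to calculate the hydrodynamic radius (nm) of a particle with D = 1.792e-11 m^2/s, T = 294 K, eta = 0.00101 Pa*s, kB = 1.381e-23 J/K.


Stokes-Einstein: R = kB*T / (6*pi*eta*D)
R = 1.381e-23 * 294 / (6 * pi * 0.00101 * 1.792e-11)
R = 1.19009e-08 m = 11.9 nm

11.9


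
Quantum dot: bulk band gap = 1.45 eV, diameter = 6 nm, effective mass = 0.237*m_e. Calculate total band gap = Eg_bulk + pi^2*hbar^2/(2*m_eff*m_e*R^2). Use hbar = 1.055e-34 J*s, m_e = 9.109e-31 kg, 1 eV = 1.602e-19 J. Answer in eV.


Radius R = 6/2 nm = 3e-09 m
Confinement energy dE = pi^2 * hbar^2 / (2 * m_eff * m_e * R^2)
dE = pi^2 * (1.055e-34)^2 / (2 * 0.237 * 9.109e-31 * (3e-09)^2) J, divided by 1.602e-19 J/eV
dE = 0.1765 eV
Total band gap = E_g(bulk) + dE = 1.45 + 0.1765 = 1.6265 eV

1.6265


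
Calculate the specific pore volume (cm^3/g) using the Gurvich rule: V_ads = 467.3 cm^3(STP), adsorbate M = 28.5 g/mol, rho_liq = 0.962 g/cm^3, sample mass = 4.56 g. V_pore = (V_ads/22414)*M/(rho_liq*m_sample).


Moles adsorbed n = V_ads / 22414 = 467.3 / 22414 = 2.084858e-02 mol
Liquid volume V_liq = n * M / rho_liq = 2.084858e-02 * 28.5 / 0.962 = 0.61766 cm^3
Specific pore volume V_pore = V_liq / m_sample = 0.61766 / 4.56
V_pore = 0.1355 cm^3/g

0.1355


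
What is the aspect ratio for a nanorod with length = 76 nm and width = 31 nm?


Aspect ratio AR = length / diameter
AR = 76 / 31
AR = 2.45

2.45


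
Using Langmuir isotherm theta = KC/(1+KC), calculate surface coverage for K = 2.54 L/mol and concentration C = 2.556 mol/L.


Langmuir isotherm: theta = K*C / (1 + K*C)
K*C = 2.54 * 2.556 = 6.49224
theta = 6.49224 / (1 + 6.49224) = 6.49224 / 7.49224
theta = 0.8665

0.8665


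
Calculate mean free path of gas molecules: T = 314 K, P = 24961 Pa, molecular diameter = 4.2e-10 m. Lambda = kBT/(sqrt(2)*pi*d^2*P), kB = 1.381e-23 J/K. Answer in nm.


Mean free path: lambda = kB*T / (sqrt(2) * pi * d^2 * P)
lambda = 1.381e-23 * 314 / (sqrt(2) * pi * (4.2e-10)^2 * 24961)
lambda = 2.21665e-07 m
lambda = 221.67 nm

221.67


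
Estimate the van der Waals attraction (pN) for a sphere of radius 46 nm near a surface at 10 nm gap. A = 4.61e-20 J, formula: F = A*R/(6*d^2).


Convert to SI: R = 46 nm = 4.6e-08 m, d = 10 nm = 1e-08 m
F = A * R / (6 * d^2)
F = 4.61e-20 * 4.6e-08 / (6 * (1e-08)^2)
F = 3.53433e-12 N = 3.534 pN

3.534


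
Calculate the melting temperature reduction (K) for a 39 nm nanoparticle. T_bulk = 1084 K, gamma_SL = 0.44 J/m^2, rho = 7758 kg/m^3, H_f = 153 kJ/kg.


Radius R = 39/2 = 19.5 nm = 1.95e-08 m
Convert H_f = 153 kJ/kg = 153000 J/kg
dT = 2 * gamma_SL * T_bulk / (rho * H_f * R)
dT = 2 * 0.44 * 1084 / (7758 * 153000 * 1.95e-08)
dT = 41.2 K

41.2


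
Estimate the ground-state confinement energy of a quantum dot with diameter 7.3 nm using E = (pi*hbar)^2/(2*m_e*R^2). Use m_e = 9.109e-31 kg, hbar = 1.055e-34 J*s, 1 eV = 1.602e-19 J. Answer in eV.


Radius R = 7.3/2 = 3.65 nm = 3.65e-09 m
E = (pi * 1.055e-34)^2 / (2 * 9.109e-31 * (3.65e-09)^2)
E(J) = 4.52604e-21
E = E(J) / 1.602e-19 = 0.0283 eV

0.0283


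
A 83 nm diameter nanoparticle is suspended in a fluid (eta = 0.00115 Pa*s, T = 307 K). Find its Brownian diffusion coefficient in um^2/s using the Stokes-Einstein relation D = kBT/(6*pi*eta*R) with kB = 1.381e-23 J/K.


Radius R = 83/2 = 41.5 nm = 4.15e-08 m
D = kB*T / (6*pi*eta*R)
D = 1.381e-23 * 307 / (6 * pi * 0.00115 * 4.15e-08)
D = 4.71286e-12 m^2/s = 4.713 um^2/s

4.713


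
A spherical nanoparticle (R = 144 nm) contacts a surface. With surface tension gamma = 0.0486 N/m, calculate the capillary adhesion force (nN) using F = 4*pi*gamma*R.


Convert radius: R = 144 nm = 1.44e-07 m
F = 4 * pi * gamma * R
F = 4 * pi * 0.0486 * 1.44e-07
F = 8.79445e-08 N = 87.9445 nN

87.9445


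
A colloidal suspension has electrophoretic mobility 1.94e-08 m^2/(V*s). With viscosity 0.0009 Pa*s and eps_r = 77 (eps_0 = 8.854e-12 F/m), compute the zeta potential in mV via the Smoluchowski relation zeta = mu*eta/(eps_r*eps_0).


Smoluchowski equation: zeta = mu * eta / (eps_r * eps_0)
zeta = 1.94e-08 * 0.0009 / (77 * 8.854e-12)
zeta = 0.02561 V = 25.61 mV

25.61


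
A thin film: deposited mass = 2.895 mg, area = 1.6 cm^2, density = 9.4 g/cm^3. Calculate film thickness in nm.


Convert: m = 2.895 mg = 2.8950e-06 kg, A = 1.6 cm^2 = 1.6000e-04 m^2, rho = 9.4 g/cm^3 = 9400 kg/m^3
t = m / (A * rho)
t = 2.8950e-06 / (1.6000e-04 * 9400)
t = 1.9249e-06 m = 1924.9 nm

1924.9


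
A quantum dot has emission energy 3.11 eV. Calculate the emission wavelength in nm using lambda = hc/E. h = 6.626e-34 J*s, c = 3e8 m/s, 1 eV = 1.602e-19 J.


Convert energy: E = 3.11 eV = 3.11 * 1.602e-19 = 4.98222e-19 J
lambda = h*c / E = 6.626e-34 * 3e8 / 4.98222e-19
lambda = 3.98979e-07 m = 399.0 nm

399.0


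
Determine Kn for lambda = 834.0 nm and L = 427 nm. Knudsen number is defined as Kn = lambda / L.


Knudsen number Kn = lambda / L
Kn = 834.0 / 427
Kn = 1.9532

1.9532


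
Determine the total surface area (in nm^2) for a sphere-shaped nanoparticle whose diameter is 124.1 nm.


Radius r = 124.1/2 = 62.05 nm
Surface area SA = 4 * pi * r^2
SA = 4 * pi * (62.05)^2
SA = 48383.07 nm^2

48383.07


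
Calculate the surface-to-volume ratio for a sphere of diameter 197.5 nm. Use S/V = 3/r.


Radius r = 197.5/2 = 98.75 nm
S/V = 3 / r = 3 / 98.75
S/V = 0.0304 nm^-1

0.0304


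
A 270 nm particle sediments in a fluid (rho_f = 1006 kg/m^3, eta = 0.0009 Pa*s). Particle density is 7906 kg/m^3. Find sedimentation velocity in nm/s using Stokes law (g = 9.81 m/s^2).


Radius R = 270/2 nm = 1.35e-07 m
Density difference = 7906 - 1006 = 6900 kg/m^3
v = 2 * R^2 * (rho_p - rho_f) * g / (9 * eta)
v = 2 * (1.35e-07)^2 * 6900 * 9.81 / (9 * 0.0009)
v = 3.04601e-07 m/s = 304.6005 nm/s

304.6005


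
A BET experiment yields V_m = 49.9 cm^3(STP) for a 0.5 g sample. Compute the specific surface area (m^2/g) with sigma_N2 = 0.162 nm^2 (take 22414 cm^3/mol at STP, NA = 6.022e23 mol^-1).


Number of moles in monolayer = V_m / 22414 = 49.9 / 22414 = 0.00222629
Number of molecules = moles * NA = 0.00222629 * 6.022e23
SA = molecules * sigma / mass
SA = (49.9 / 22414) * 6.022e23 * 0.162e-18 / 0.5
SA = 434.4 m^2/g

434.4


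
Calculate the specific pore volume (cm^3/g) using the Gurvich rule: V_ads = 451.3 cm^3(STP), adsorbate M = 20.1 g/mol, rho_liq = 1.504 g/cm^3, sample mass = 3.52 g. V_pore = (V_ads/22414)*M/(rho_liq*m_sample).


Moles adsorbed n = V_ads / 22414 = 451.3 / 22414 = 2.013474e-02 mol
Liquid volume V_liq = n * M / rho_liq = 2.013474e-02 * 20.1 / 1.504 = 0.26909 cm^3
Specific pore volume V_pore = V_liq / m_sample = 0.26909 / 3.52
V_pore = 0.0764 cm^3/g

0.0764


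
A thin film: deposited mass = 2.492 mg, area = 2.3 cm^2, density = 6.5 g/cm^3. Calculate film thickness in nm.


Convert: m = 2.492 mg = 2.4920e-06 kg, A = 2.3 cm^2 = 2.3000e-04 m^2, rho = 6.5 g/cm^3 = 6500 kg/m^3
t = m / (A * rho)
t = 2.4920e-06 / (2.3000e-04 * 6500)
t = 1.6669e-06 m = 1666.9 nm

1666.9


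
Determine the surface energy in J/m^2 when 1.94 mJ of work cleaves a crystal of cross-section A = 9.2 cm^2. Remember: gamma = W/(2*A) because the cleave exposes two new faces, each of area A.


Convert: A = 9.2 cm^2 = 0.00092 m^2, W = 1.94 mJ = 0.00194 J
Cleaving exposes two faces of area A, so total new surface = 2*A and gamma = W / (2*A)
gamma = 0.00194 / (2 * 0.00092)
gamma = 1.054 J/m^2

1.054


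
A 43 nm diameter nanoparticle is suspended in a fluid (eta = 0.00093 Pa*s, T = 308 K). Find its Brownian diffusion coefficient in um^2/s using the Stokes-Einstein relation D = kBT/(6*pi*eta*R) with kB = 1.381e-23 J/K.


Radius R = 43/2 = 21.5 nm = 2.15e-08 m
D = kB*T / (6*pi*eta*R)
D = 1.381e-23 * 308 / (6 * pi * 0.00093 * 2.15e-08)
D = 1.12855e-11 m^2/s = 11.286 um^2/s

11.286


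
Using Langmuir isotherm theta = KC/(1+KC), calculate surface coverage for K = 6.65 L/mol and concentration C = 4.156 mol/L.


Langmuir isotherm: theta = K*C / (1 + K*C)
K*C = 6.65 * 4.156 = 27.6374
theta = 27.6374 / (1 + 27.6374) = 27.6374 / 28.6374
theta = 0.9651

0.9651


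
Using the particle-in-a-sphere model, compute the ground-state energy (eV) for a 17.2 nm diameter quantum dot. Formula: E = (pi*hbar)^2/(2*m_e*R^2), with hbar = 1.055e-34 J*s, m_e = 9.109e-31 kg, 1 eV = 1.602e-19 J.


Radius R = 17.2/2 = 8.6 nm = 8.6e-09 m
E = (pi * 1.055e-34)^2 / (2 * 9.109e-31 * (8.6e-09)^2)
E(J) = 8.15281e-22
E = E(J) / 1.602e-19 = 0.0051 eV

0.0051


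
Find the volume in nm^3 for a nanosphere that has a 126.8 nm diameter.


Radius r = 126.8/2 = 63.4 nm
Volume V = (4/3) * pi * r^3
V = (4/3) * pi * (63.4)^3
V = 1067471.73 nm^3

1067471.73


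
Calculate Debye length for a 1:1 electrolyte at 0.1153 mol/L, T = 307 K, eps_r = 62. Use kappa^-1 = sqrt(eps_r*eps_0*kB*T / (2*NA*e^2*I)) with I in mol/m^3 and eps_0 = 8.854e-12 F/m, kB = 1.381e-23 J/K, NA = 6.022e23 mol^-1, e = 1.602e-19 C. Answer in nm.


Ionic strength I = 0.1153 * 1^2 * 1000 = 115.3 mol/m^3
kappa^-1 = sqrt(62 * 8.854e-12 * 1.381e-23 * 307 / (2 * 6.022e23 * (1.602e-19)^2 * 115.3))
kappa^-1 = 0.808 nm

0.808


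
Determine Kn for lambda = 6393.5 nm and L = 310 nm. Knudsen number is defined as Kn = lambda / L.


Knudsen number Kn = lambda / L
Kn = 6393.5 / 310
Kn = 20.6242

20.6242


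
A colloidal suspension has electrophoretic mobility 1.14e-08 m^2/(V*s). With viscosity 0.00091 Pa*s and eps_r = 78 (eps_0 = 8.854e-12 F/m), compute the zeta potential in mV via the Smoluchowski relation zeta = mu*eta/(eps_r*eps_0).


Smoluchowski equation: zeta = mu * eta / (eps_r * eps_0)
zeta = 1.14e-08 * 0.00091 / (78 * 8.854e-12)
zeta = 0.015021 V = 15.02 mV

15.02


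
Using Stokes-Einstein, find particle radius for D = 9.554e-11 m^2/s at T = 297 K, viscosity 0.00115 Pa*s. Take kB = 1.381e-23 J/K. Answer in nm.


Stokes-Einstein: R = kB*T / (6*pi*eta*D)
R = 1.381e-23 * 297 / (6 * pi * 0.00115 * 9.554e-11)
R = 1.98046e-09 m = 1.98 nm

1.98


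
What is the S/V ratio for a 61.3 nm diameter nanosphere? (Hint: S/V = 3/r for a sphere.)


Radius r = 61.3/2 = 30.65 nm
S/V = 3 / r = 3 / 30.65
S/V = 0.0979 nm^-1

0.0979


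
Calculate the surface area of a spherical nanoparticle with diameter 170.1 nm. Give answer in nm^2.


Radius r = 170.1/2 = 85.05 nm
Surface area SA = 4 * pi * r^2
SA = 4 * pi * (85.05)^2
SA = 90898.87 nm^2

90898.87


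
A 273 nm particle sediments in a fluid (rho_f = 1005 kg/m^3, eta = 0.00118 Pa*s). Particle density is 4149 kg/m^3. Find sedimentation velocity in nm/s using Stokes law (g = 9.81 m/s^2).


Radius R = 273/2 nm = 1.365e-07 m
Density difference = 4149 - 1005 = 3144 kg/m^3
v = 2 * R^2 * (rho_p - rho_f) * g / (9 * eta)
v = 2 * (1.365e-07)^2 * 3144 * 9.81 / (9 * 0.00118)
v = 1.08224e-07 m/s = 108.2237 nm/s

108.2237


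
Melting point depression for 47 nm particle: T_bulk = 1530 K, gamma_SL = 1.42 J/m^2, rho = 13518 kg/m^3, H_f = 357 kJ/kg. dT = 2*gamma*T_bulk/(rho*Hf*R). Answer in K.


Radius R = 47/2 = 23.5 nm = 2.35e-08 m
Convert H_f = 357 kJ/kg = 357000 J/kg
dT = 2 * gamma_SL * T_bulk / (rho * H_f * R)
dT = 2 * 1.42 * 1530 / (13518 * 357000 * 2.35e-08)
dT = 38.3 K

38.3


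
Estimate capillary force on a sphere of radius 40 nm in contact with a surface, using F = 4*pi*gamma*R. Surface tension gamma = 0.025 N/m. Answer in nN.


Convert radius: R = 40 nm = 4e-08 m
F = 4 * pi * gamma * R
F = 4 * pi * 0.025 * 4e-08
F = 1.25664e-08 N = 12.5664 nN

12.5664


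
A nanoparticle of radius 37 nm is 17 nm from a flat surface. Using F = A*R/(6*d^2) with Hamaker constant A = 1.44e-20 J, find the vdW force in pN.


Convert to SI: R = 37 nm = 3.7e-08 m, d = 17 nm = 1.7e-08 m
F = A * R / (6 * d^2)
F = 1.44e-20 * 3.7e-08 / (6 * (1.7e-08)^2)
F = 3.07266e-13 N = 0.307 pN

0.307
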